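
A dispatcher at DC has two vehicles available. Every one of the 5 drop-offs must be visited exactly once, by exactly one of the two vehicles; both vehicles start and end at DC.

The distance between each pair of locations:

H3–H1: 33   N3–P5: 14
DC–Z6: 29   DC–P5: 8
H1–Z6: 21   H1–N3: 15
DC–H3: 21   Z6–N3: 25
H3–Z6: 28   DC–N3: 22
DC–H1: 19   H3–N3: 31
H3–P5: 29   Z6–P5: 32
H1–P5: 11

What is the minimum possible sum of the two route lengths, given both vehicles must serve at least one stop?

123 — the smallest possible combined total.

Check every non-empty split of the stops between the two vehicles; for each half take its own optimal tour:
  {H3} + {H1, Z6, N3, P5}: 42 + 87 = 129
  {H1} + {H3, Z6, N3, P5}: 38 + 96 = 134
  {H3, H1} + {Z6, N3, P5}: 73 + 76 = 149
  {Z6} + {H3, H1, N3, P5}: 58 + 86 = 144
  {H3, Z6} + {H1, N3, P5}: 78 + 56 = 134
  {H1, Z6} + {H3, N3, P5}: 69 + 74 = 143
  … (15 splits in total)
  {H3, H1, Z6, N3} + {P5}: 107 + 16 = 123  ← best
Best: vehicle 1 DC → H3 → Z6 → H1 → N3 → DC = 107; vehicle 2 DC → P5 → DC = 16; combined 123.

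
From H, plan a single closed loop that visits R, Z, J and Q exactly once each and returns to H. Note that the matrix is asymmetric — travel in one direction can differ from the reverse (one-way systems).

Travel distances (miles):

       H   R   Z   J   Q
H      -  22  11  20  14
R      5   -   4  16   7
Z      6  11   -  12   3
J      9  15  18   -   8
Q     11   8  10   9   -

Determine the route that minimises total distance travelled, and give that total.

H → R → Z → J → Q → H: 22+4+12+8+11 = 57
H → R → Z → Q → J → H: 22+4+3+9+9 = 47
H → R → J → Z → Q → H: 22+16+18+3+11 = 70
H → R → J → Q → Z → H: 22+16+8+10+6 = 62
H → R → Q → Z → J → H: 22+7+10+12+9 = 60
H → R → Q → J → Z → H: 22+7+9+18+6 = 62
H → Z → R → J → Q → H: 11+11+16+8+11 = 57
H → Z → R → Q → J → H: 11+11+7+9+9 = 47
H → Z → J → R → Q → H: 11+12+15+7+11 = 56
H → Z → J → Q → R → H: 11+12+8+8+5 = 44
H → Z → Q → R → J → H: 11+3+8+16+9 = 47
H → Z → Q → J → R → H: 11+3+9+15+5 = 43
H → J → R → Z → Q → H: 20+15+4+3+11 = 53
H → J → R → Q → Z → H: 20+15+7+10+6 = 58
… (10 more)
The minimum is 43.
One optimal route: H → Z → Q → J → R → H.

Minimum total distance: 43 miles.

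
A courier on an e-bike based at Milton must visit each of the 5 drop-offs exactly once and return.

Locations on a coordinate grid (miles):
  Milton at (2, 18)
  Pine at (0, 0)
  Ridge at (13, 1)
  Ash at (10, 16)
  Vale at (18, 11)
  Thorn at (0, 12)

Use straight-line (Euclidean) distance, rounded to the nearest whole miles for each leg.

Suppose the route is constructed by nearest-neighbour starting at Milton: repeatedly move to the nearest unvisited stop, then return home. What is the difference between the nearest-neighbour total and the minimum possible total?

The nearest-neighbour route is 9 miles longer than optimal.

From Milton: Thorn=6, Ash=8, Vale=17, Pine=18, Ridge=20 → choose Thorn (6).
From Thorn: Ash=11, Pine=12, Ridge=17, Vale=18 → choose Ash (11).
From Ash: Vale=9, Ridge=15, Pine=19 → choose Vale (9).
From Vale: Ridge=11, Pine=21 → choose Ridge (11).
From Ridge: Pine=13 → choose Pine (13).
NN route Milton → Thorn → Ash → Vale → Ridge → Pine → Milton costs 68.
Optimal: Milton → Ash → Vale → Ridge → Pine → Thorn → Milton costs 59 (by enumerating all 60 distinct tours).
Excess = 68 − 59 = 9.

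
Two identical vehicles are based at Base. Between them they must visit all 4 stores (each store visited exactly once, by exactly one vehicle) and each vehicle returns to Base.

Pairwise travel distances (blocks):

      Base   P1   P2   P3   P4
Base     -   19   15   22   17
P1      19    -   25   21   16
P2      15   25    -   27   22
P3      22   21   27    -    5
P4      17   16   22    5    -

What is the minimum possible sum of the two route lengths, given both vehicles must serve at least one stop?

Minimum combined distance: 92 blocks.

There are 2^3 − 1 = 7 ways to divide the 4 stops into two non-empty groups. For each, the best each vehicle can do is its own shortest tour through its group:
  {P1} + {P2, P3, P4}: 38 + 64 = 102
  {P2} + {P1, P3, P4}: 30 + 62 = 92
  {P1, P2} + {P3, P4}: 59 + 44 = 103
  {P3} + {P1, P2, P4}: 44 + 72 = 116
  {P1, P3} + {P2, P4}: 62 + 54 = 116
  {P2, P3} + {P1, P4}: 64 + 52 = 116
  … (7 splits in total)
Best: vehicle 1 Base → P2 → Base = 30; vehicle 2 Base → P1 → P3 → P4 → Base = 62; combined 92.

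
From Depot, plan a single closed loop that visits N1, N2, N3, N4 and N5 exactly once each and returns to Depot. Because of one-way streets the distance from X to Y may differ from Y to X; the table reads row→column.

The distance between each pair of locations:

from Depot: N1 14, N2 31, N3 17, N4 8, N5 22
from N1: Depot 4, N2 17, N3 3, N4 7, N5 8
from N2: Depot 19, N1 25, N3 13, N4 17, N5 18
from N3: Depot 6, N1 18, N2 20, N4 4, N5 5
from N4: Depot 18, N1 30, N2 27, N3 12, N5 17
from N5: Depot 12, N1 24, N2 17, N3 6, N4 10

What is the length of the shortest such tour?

Depot→N1→N2→N3→N4→N5→Depot: 14+17+13+4+17+12 = 77
Depot→N1→N2→N3→N5→N4→Depot: 14+17+13+5+10+18 = 77
Depot→N1→N2→N4→N3→N5→Depot: 14+17+17+12+5+12 = 77
Depot→N1→N2→N4→N5→N3→Depot: 14+17+17+17+6+6 = 77
Depot→N1→N2→N5→N3→N4→Depot: 14+17+18+6+4+18 = 77
Depot→N1→N2→N5→N4→N3→Depot: 14+17+18+10+12+6 = 77
Depot→N1→N3→N2→N4→N5→Depot: 14+3+20+17+17+12 = 83
Depot→N1→N3→N2→N5→N4→Depot: 14+3+20+18+10+18 = 83
Depot→N1→N3→N4→N2→N5→Depot: 14+3+4+27+18+12 = 78
Depot→N1→N3→N4→N5→N2→Depot: 14+3+4+17+17+19 = 74
Depot→N1→N3→N5→N2→N4→Depot: 14+3+5+17+17+18 = 74
Depot→N1→N3→N5→N4→N2→Depot: 14+3+5+10+27+19 = 78
Depot→N1→N4→N2→N3→N5→Depot: 14+7+27+13+5+12 = 78
Depot→N1→N4→N2→N5→N3→Depot: 14+7+27+18+6+6 = 78
… (106 more)
Depot→N4→N3→N5→N2→N1→Depot: 8+12+5+17+25+4 = 71  ← best
The minimum is 71.
One optimal route: Depot → N4 → N3 → N5 → N2 → N1 → Depot.

Minimum total distance: 71.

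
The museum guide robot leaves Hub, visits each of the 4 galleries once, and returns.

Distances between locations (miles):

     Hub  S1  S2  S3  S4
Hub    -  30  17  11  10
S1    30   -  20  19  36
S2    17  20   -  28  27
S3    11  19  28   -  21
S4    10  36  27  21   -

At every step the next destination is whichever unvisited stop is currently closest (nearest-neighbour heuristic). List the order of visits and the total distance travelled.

Nearest-neighbour total = 87 miles; route Hub → S4 → S3 → S1 → S2 → Hub.

From Hub: distances to unvisited — S4=10, S3=11, S2=17, S1=30. Nearest is S4 (10).
From S4: distances to unvisited — S3=21, S2=27, S1=36. Nearest is S3 (21).
From S3: distances to unvisited — S1=19, S2=28. Nearest is S1 (19).
From S1: distances to unvisited — S2=20. Nearest is S2 (20).
Return S2→Hub: 17.
Total = 10 + 21 + 19 + 20 + 17 = 87.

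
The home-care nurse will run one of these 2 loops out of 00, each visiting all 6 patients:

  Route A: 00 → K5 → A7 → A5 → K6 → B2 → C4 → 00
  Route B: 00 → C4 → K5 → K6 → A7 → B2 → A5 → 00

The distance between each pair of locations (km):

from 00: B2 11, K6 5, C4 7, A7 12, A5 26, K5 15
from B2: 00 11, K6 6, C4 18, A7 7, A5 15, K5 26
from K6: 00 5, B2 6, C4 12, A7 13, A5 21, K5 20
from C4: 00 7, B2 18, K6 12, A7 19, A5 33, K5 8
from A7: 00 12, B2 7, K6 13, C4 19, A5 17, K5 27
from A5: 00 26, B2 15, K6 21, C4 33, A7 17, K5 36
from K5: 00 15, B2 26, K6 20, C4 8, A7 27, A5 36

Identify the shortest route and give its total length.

Route A: 15 + 27 + 17 + 21 + 6 + 18 + 7 = 111
Route B: 7 + 8 + 20 + 13 + 7 + 15 + 26 = 96

Shortest is Route B, total 96 km.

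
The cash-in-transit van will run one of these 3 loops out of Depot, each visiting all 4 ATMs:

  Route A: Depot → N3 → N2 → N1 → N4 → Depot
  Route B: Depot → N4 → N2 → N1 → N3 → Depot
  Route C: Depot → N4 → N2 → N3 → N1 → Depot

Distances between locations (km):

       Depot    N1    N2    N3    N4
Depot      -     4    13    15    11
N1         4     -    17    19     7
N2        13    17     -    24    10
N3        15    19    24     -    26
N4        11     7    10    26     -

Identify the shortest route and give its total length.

Route A: 15 + 24 + 17 + 7 + 11 = 74
Route B: 11 + 10 + 17 + 19 + 15 = 72
Route C: 11 + 10 + 24 + 19 + 4 = 68

68 km — Route C is the shortest.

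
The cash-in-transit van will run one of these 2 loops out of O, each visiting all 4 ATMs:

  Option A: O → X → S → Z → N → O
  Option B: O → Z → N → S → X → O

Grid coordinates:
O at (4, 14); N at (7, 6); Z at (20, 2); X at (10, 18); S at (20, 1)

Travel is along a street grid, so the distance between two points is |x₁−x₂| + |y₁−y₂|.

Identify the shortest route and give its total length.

66 — Option A is the shortest.

Option A: 10 + 27 + 1 + 17 + 11 = 66
Option B: 28 + 17 + 18 + 27 + 10 = 100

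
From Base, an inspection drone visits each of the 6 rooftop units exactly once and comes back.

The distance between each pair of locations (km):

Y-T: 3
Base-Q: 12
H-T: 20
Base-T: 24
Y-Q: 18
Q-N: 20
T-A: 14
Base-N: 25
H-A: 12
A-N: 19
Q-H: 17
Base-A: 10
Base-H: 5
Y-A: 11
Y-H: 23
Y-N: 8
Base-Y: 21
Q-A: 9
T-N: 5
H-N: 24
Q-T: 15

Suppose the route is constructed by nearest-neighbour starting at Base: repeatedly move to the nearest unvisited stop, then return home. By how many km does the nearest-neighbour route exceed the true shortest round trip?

Base: H=5, A=10, Q=12, Y=21, T=24, N=25 ⇒ H
H: A=12, Q=17, T=20, Y=23, N=24 ⇒ A
A: Q=9, Y=11, T=14, N=19 ⇒ Q
Q: T=15, Y=18, N=20 ⇒ T
T: Y=3, N=5 ⇒ Y
Y: N=8 ⇒ N
NN route Base → H → A → Q → T → Y → N → Base costs 77.
Optimal: Base → Q → T → N → Y → A → H → Base costs 68 (by enumerating all 360 distinct tours).
Excess = 77 − 68 = 9.

The nearest-neighbour route is 9 km longer than optimal.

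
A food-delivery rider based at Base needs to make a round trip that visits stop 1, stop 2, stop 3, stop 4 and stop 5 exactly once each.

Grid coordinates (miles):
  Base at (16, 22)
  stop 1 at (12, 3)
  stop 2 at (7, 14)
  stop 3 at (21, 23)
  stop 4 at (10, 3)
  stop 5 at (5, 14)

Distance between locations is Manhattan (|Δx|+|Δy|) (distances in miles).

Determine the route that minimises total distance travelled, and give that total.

Minimum total distance: 72 miles.

There are 60 distinct closed tours to check (reversals are equivalent).
Base - stop 1 - stop 2 - stop 3 - stop 4 - stop 5 - Base: 23+16+23+31+16+19 = 128
Base - stop 1 - stop 2 - stop 3 - stop 5 - stop 4 - Base: 23+16+23+25+16+25 = 128
Base - stop 1 - stop 2 - stop 4 - stop 3 - stop 5 - Base: 23+16+14+31+25+19 = 128
Base - stop 1 - stop 2 - stop 4 - stop 5 - stop 3 - Base: 23+16+14+16+25+6 = 100
Base - stop 1 - stop 2 - stop 5 - stop 3 - stop 4 - Base: 23+16+2+25+31+25 = 122
Base - stop 1 - stop 2 - stop 5 - stop 4 - stop 3 - Base: 23+16+2+16+31+6 = 94
Base - stop 1 - stop 3 - stop 2 - stop 4 - stop 5 - Base: 23+29+23+14+16+19 = 124
Base - stop 1 - stop 3 - stop 2 - stop 5 - stop 4 - Base: 23+29+23+2+16+25 = 118
Base - stop 1 - stop 3 - stop 4 - stop 2 - stop 5 - Base: 23+29+31+14+2+19 = 118
Base - stop 1 - stop 3 - stop 4 - stop 5 - stop 2 - Base: 23+29+31+16+2+17 = 118
Base - stop 1 - stop 3 - stop 5 - stop 2 - stop 4 - Base: 23+29+25+2+14+25 = 118
Base - stop 1 - stop 3 - stop 5 - stop 4 - stop 2 - Base: 23+29+25+16+14+17 = 124
Base - stop 1 - stop 4 - stop 2 - stop 3 - stop 5 - Base: 23+2+14+23+25+19 = 106
Base - stop 1 - stop 4 - stop 2 - stop 5 - stop 3 - Base: 23+2+14+2+25+6 = 72
… (46 more)
The minimum is 72.
One optimal route: Base → stop 1 → stop 4 → stop 2 → stop 5 → stop 3 → Base (or its reverse).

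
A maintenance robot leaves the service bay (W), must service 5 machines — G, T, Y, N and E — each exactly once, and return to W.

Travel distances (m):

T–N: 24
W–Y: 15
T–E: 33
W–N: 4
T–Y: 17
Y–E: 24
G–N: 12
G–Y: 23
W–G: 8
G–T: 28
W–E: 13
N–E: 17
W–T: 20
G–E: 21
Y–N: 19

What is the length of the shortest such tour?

With 5 stops there are 5!/2 = 60 distinct round trips (a route and its reverse cost the same).
W-G-T-Y-N-E-W: 8+28+17+19+17+13 = 102
W-G-T-Y-E-N-W: 8+28+17+24+17+4 = 98
W-G-T-N-Y-E-W: 8+28+24+19+24+13 = 116
W-G-T-N-E-Y-W: 8+28+24+17+24+15 = 116
W-G-T-E-Y-N-W: 8+28+33+24+19+4 = 116
W-G-T-E-N-Y-W: 8+28+33+17+19+15 = 120
W-G-Y-T-N-E-W: 8+23+17+24+17+13 = 102
W-G-Y-T-E-N-W: 8+23+17+33+17+4 = 102
W-G-Y-N-T-E-W: 8+23+19+24+33+13 = 120
W-G-Y-N-E-T-W: 8+23+19+17+33+20 = 120
W-G-Y-E-T-N-W: 8+23+24+33+24+4 = 116
W-G-Y-E-N-T-W: 8+23+24+17+24+20 = 116
W-G-N-T-Y-E-W: 8+12+24+17+24+13 = 98
W-G-N-T-E-Y-W: 8+12+24+33+24+15 = 116
… (46 more)
The minimum is 98.
One optimal route: W → G → T → Y → E → N → W (or its reverse).

98 m — the shortest possible round trip.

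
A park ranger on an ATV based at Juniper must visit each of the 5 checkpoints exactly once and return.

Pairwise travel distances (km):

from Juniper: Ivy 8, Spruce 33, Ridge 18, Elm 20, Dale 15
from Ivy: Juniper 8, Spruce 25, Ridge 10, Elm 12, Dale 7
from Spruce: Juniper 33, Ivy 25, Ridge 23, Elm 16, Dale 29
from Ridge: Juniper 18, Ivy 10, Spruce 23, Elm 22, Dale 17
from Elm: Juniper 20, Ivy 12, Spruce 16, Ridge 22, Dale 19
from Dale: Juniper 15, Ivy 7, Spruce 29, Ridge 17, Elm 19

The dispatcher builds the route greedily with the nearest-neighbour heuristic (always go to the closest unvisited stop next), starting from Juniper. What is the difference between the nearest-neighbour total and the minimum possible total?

From Juniper: Ivy=8, Dale=15, Ridge=18, Elm=20, Spruce=33 → choose Ivy (8).
From Ivy: Dale=7, Ridge=10, Elm=12, Spruce=25 → choose Dale (7).
From Dale: Ridge=17, Elm=19, Spruce=29 → choose Ridge (17).
From Ridge: Elm=22, Spruce=23 → choose Elm (22).
From Elm: Spruce=16 → choose Spruce (16).
NN route Juniper → Ivy → Dale → Ridge → Elm → Spruce → Juniper costs 103.
Optimal: Juniper → Ivy → Ridge → Spruce → Elm → Dale → Juniper costs 91 (by enumerating all 60 distinct tours).
Excess = 103 − 91 = 12.

Excess over optimum: 12 km.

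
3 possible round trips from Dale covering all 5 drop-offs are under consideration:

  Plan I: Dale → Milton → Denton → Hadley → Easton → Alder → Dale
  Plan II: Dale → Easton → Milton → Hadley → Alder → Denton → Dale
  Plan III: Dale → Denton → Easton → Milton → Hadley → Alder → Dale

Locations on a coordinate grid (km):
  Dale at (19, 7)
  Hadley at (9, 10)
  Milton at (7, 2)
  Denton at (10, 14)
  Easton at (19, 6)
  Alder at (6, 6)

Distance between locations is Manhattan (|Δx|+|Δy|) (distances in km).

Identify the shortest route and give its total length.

62 km — Plan II is the shortest.

Plan I: 17 + 15 + 5 + 14 + 13 + 14 = 78
Plan II: 1 + 16 + 10 + 7 + 12 + 16 = 62
Plan III: 16 + 17 + 16 + 10 + 7 + 14 = 80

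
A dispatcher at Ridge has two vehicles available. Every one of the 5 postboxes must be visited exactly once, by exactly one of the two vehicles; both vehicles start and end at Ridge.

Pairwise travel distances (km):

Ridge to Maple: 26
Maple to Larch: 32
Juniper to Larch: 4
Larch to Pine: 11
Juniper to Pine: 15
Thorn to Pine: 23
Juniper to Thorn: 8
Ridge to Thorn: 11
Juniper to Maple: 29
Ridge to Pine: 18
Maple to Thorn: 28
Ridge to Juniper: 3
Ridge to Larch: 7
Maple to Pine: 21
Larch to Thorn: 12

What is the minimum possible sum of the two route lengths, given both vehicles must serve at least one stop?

There are 2^4 − 1 = 15 ways to divide the 5 stops into two non-empty groups. For each, the best each vehicle can do is its own shortest tour through its group:
  {Juniper} + {Maple, Larch, Thorn, Pine}: 6 + 78 = 84
  {Maple} + {Juniper, Larch, Thorn, Pine}: 52 + 52 = 104
  {Juniper, Maple} + {Larch, Thorn, Pine}: 58 + 52 = 110
  {Larch} + {Juniper, Maple, Thorn, Pine}: 14 + 78 = 92
  {Juniper, Larch} + {Maple, Thorn, Pine}: 14 + 78 = 92
  {Maple, Larch} + {Juniper, Thorn, Pine}: 65 + 52 = 117
  … (15 splits in total)
Best: vehicle 1 Ridge → Juniper → Ridge = 6; vehicle 2 Ridge → Larch → Pine → Maple → Thorn → Ridge = 78; combined 84.

84 km — the smallest possible combined total.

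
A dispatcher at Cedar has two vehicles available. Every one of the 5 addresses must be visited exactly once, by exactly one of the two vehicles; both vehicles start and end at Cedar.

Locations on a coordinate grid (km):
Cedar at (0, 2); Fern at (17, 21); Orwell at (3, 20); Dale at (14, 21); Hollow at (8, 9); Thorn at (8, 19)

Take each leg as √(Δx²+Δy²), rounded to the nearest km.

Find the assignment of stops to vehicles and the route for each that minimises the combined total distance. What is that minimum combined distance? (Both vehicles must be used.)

79 km — the smallest possible combined total.

There are 2^4 − 1 = 15 ways to divide the 5 stops into two non-empty groups. For each, the best each vehicle can do is its own shortest tour through its group:
  {Fern} + {Orwell, Dale, Hollow, Thorn}: 50 + 53 = 103
  {Orwell} + {Fern, Dale, Hollow, Thorn}: 36 + 54 = 90
  {Fern, Orwell} + {Dale, Hollow, Thorn}: 57 + 49 = 106
  {Dale} + {Fern, Orwell, Hollow, Thorn}: 48 + 58 = 106
  {Fern, Dale} + {Orwell, Hollow, Thorn}: 52 + 44 = 96
  {Orwell, Dale} + {Fern, Hollow, Thorn}: 53 + 54 = 107
  … (15 splits in total)
  {Hollow} + {Fern, Orwell, Dale, Thorn}: 22 + 57 = 79  ← best
Best: vehicle 1 Cedar → Hollow → Cedar = 22; vehicle 2 Cedar → Fern → Dale → Thorn → Orwell → Cedar = 57; combined 79.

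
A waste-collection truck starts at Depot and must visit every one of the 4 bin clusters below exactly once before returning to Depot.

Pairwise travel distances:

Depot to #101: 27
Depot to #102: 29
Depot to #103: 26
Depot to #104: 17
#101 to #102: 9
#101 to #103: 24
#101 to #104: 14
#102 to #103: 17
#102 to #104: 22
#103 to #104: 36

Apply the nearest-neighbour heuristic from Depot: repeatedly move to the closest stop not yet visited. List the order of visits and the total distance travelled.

Total distance 83 via the nearest-neighbour route Depot → #104 → #101 → #102 → #103 → Depot.

Depot → [#104:17 / #103:26 / #101:27 / #102:29] → #104 (17)
#104 → [#101:14 / #102:22 / #103:36] → #101 (14)
#101 → [#102:9 / #103:24] → #102 (9)
#102 → [#103:17] → #103 (17)
Return #103→Depot: 26.
Total = 17 + 14 + 9 + 17 + 26 = 83.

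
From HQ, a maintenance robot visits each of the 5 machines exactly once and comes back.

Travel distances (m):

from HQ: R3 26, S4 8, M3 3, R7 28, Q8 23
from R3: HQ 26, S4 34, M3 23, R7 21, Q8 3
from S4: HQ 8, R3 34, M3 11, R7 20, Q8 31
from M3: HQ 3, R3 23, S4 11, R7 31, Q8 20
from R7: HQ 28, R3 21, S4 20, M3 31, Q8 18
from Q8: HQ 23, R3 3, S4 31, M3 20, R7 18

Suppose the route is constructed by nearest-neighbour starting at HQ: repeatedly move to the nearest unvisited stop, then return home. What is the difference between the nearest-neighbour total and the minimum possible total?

6 m longer than the optimal tour.

From HQ: M3=3, S4=8, Q8=23, R3=26, R7=28 → choose M3 (3).
From M3: S4=11, Q8=20, R3=23, R7=31 → choose S4 (11).
From S4: R7=20, Q8=31, R3=34 → choose R7 (20).
From R7: Q8=18, R3=21 → choose Q8 (18).
From Q8: R3=3 → choose R3 (3).
NN route HQ → M3 → S4 → R7 → Q8 → R3 → HQ costs 81.
Optimal: HQ → S4 → R7 → R3 → Q8 → M3 → HQ costs 75 (by enumerating all 60 distinct tours).
Excess = 81 − 75 = 6.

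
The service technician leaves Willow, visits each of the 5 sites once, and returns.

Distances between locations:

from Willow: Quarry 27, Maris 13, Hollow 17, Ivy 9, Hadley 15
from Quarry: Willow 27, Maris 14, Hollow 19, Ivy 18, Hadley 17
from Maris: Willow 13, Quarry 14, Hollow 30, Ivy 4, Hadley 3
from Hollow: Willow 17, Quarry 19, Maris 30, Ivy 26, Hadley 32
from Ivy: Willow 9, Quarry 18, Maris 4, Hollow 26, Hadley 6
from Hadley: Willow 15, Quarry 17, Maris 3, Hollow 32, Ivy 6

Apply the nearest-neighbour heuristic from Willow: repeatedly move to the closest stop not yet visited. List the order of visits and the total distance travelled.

From Willow: distances to unvisited — Ivy=9, Maris=13, Hadley=15, Hollow=17, Quarry=27. Nearest is Ivy (9).
From Ivy: distances to unvisited — Maris=4, Hadley=6, Quarry=18, Hollow=26. Nearest is Maris (4).
From Maris: distances to unvisited — Hadley=3, Quarry=14, Hollow=30. Nearest is Hadley (3).
From Hadley: distances to unvisited — Quarry=17, Hollow=32. Nearest is Quarry (17).
From Quarry: distances to unvisited — Hollow=19. Nearest is Hollow (19).
Return Hollow→Willow: 17.
Total = 9 + 4 + 3 + 17 + 19 + 17 = 69.

Total distance 69 via the nearest-neighbour route Willow → Ivy → Maris → Hadley → Quarry → Hollow → Willow.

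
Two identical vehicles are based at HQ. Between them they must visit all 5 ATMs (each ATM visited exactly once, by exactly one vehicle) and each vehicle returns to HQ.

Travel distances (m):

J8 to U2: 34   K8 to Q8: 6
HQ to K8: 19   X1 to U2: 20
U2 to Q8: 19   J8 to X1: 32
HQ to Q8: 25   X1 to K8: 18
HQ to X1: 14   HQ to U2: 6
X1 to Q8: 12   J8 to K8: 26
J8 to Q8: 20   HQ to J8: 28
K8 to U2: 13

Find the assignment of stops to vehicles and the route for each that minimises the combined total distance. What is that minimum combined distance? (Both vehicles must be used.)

There are 2^4 − 1 = 15 ways to divide the 5 stops into two non-empty groups. For each, the best each vehicle can do is its own shortest tour through its group:
  {J8} + {X1, K8, U2, Q8}: 56 + 51 = 107
  {X1} + {J8, K8, U2, Q8}: 28 + 73 = 101
  {J8, X1} + {K8, U2, Q8}: 74 + 50 = 124
  {K8} + {J8, X1, U2, Q8}: 38 + 86 = 124
  {J8, K8} + {X1, U2, Q8}: 73 + 51 = 124
  {X1, K8} + {J8, U2, Q8}: 51 + 73 = 124
  … (15 splits in total)
  {U2} + {J8, X1, K8, Q8}: 12 + 86 = 98  ← best
Best: vehicle 1 HQ → U2 → HQ = 12; vehicle 2 HQ → J8 → K8 → Q8 → X1 → HQ = 86; combined 98.

98 m — the smallest possible combined total.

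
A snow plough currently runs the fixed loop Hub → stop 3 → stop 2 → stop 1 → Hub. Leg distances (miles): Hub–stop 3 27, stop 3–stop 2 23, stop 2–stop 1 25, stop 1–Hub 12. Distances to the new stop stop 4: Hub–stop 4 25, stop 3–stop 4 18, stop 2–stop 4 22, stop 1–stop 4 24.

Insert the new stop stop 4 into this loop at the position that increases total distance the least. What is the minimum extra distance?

Insertion cost between consecutive stops i–j is d(i,stop 4) + d(stop 4,j) − d(i,j):
  between Hub and stop 3: 25 + 18 − 27 = 16
  between stop 3 and stop 2: 18 + 22 − 23 = 17
  between stop 2 and stop 1: 22 + 24 − 25 = 21
  between stop 1 and Hub: 24 + 25 − 12 = 37
Cheapest insertion is between Hub and stop 3, adding 16.
New total = 87 + 16 = 103.

Adding 16 miles by placing stop 4 on the Hub–stop 3 leg.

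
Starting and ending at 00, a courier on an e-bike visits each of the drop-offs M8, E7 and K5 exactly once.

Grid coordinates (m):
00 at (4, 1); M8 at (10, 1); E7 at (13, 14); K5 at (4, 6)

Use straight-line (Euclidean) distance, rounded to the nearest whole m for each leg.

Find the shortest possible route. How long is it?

Minimum total distance: 36 m.

With 3 stops there are 3!/2 = 3 distinct round trips (a route and its reverse cost the same).
00 - M8 - E7 - K5 - 00: 6+13+12+5 = 36
00 - M8 - K5 - E7 - 00: 6+8+12+16 = 42
00 - E7 - M8 - K5 - 00: 16+13+8+5 = 42
The minimum is 36.
One optimal route: 00 → M8 → E7 → K5 → 00 (or its reverse).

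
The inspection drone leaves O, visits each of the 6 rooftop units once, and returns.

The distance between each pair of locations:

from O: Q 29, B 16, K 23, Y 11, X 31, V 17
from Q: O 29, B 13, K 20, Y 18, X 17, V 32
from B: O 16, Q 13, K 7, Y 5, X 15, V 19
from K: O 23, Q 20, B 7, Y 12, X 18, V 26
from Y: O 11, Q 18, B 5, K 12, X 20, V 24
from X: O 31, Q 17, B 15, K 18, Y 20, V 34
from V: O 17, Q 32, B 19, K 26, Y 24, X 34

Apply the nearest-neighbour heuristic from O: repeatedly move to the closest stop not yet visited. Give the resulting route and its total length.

Total distance 107 via the nearest-neighbour route O → Y → B → K → X → Q → V → O.

O → [Y:11 / B:16 / V:17 / K:23 / Q:29 / X:31] → Y (11)
Y → [B:5 / K:12 / Q:18 / X:20 / V:24] → B (5)
B → [K:7 / Q:13 / X:15 / V:19] → K (7)
K → [X:18 / Q:20 / V:26] → X (18)
X → [Q:17 / V:34] → Q (17)
Q → [V:32] → V (32)
Return V→O: 17.
Total = 11 + 5 + 7 + 18 + 17 + 32 + 17 = 107.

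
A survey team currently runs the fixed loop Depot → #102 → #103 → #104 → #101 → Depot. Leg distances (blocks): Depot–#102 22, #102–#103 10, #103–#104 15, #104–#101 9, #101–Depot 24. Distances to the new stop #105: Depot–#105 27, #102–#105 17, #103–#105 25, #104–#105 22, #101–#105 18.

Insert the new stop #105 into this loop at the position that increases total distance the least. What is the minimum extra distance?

Insertion cost between consecutive stops i–j is d(i,#105) + d(#105,j) − d(i,j):
  between Depot and #102: 27 + 17 − 22 = 22
  between #102 and #103: 17 + 25 − 10 = 32
  between #103 and #104: 25 + 22 − 15 = 32
  between #104 and #101: 22 + 18 − 9 = 31
  between #101 and Depot: 18 + 27 − 24 = 21
Cheapest insertion is between #101 and Depot, adding 21.
New total = 80 + 21 = 101.

+21 blocks — insert #105 between #101 and Depot.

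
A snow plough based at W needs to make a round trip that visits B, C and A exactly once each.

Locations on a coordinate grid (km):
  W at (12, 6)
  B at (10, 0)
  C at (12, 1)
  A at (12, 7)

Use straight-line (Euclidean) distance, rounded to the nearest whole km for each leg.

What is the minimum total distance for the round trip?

With 3 stops there are 3!/2 = 3 distinct round trips (a route and its reverse cost the same).
W→B→C→A→W: 6+2+6+1 = 15
W→B→A→C→W: 6+7+6+5 = 24
W→C→B→A→W: 5+2+7+1 = 15
The minimum is 15.
One optimal route: W → B → C → A → W (or its reverse).

15 km — the shortest possible round trip.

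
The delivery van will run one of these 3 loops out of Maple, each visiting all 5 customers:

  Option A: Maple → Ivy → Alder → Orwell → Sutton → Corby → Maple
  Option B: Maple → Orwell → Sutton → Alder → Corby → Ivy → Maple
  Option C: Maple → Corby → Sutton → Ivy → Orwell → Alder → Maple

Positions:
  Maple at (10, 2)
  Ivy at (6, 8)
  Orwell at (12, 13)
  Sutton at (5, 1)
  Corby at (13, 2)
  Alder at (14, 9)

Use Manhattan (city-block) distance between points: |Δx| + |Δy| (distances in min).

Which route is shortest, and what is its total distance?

Shortest is Option C, total 48 min.

Option A: 10 + 9 + 6 + 19 + 9 + 3 = 56
Option B: 13 + 19 + 17 + 8 + 13 + 10 = 80
Option C: 3 + 9 + 8 + 11 + 6 + 11 = 48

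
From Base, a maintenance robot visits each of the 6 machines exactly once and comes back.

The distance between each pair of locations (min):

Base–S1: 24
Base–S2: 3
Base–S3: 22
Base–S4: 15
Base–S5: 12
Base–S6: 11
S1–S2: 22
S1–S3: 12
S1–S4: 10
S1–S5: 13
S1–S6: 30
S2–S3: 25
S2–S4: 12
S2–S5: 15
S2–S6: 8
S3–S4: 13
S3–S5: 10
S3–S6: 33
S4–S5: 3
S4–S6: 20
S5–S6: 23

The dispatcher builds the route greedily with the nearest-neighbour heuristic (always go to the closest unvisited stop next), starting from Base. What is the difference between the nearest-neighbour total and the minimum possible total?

Base: S2=3, S6=11, S5=12, S4=15, S3=22, S1=24 ⇒ S2
S2: S6=8, S4=12, S5=15, S1=22, S3=25 ⇒ S6
S6: S4=20, S5=23, S1=30, S3=33 ⇒ S4
S4: S5=3, S1=10, S3=13 ⇒ S5
S5: S3=10, S1=13 ⇒ S3
S3: S1=12 ⇒ S1
NN route Base → S2 → S6 → S4 → S5 → S3 → S1 → Base costs 80.
Optimal: Base → S2 → S6 → S4 → S1 → S3 → S5 → Base costs 75 (by enumerating all 360 distinct tours).
Excess = 80 − 75 = 5.

The nearest-neighbour route is 5 min longer than optimal.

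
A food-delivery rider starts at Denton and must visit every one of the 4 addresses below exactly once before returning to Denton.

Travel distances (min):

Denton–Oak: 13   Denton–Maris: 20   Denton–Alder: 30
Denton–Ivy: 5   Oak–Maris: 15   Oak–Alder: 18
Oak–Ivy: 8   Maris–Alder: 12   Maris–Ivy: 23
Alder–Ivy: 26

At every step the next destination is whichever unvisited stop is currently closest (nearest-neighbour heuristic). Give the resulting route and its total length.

Nearest-neighbour total = 70 min; route Denton → Ivy → Oak → Maris → Alder → Denton.

At Denton the remaining stops are Ivy 5, Oak 13, Maris 20, Alder 30; go to Ivy.
At Ivy the remaining stops are Oak 8, Maris 23, Alder 26; go to Oak.
At Oak the remaining stops are Maris 15, Alder 18; go to Maris.
At Maris the remaining stops are Alder 12; go to Alder.
Return Alder→Denton: 30.
Total = 5 + 8 + 15 + 12 + 30 = 70.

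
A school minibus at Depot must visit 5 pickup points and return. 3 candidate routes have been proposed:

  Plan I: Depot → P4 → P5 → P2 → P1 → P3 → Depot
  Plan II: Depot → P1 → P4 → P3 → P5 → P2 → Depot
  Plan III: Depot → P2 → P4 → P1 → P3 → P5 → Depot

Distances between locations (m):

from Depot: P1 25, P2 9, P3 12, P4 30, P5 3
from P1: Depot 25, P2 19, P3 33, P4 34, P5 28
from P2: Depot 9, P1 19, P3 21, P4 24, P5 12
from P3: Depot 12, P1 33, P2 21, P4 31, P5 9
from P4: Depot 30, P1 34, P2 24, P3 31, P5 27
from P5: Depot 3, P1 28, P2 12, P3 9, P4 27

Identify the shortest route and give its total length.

Plan I: 30 + 27 + 12 + 19 + 33 + 12 = 133
Plan II: 25 + 34 + 31 + 9 + 12 + 9 = 120
Plan III: 9 + 24 + 34 + 33 + 9 + 3 = 112

Shortest is Plan III, total 112 m.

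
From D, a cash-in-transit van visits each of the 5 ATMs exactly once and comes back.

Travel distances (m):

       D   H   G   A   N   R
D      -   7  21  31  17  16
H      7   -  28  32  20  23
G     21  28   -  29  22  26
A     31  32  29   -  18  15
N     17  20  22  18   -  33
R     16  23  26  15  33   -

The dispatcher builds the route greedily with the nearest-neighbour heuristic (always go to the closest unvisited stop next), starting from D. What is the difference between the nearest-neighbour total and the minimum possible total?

The nearest-neighbour route is 1 m longer than optimal.

D: H=7, R=16, N=17, G=21, A=31 ⇒ H
H: N=20, R=23, G=28, A=32 ⇒ N
N: A=18, G=22, R=33 ⇒ A
A: R=15, G=29 ⇒ R
R: G=26 ⇒ G
NN route D → H → N → A → R → G → D costs 107.
Optimal: D → H → G → N → A → R → D costs 106 (by enumerating all 60 distinct tours).
Excess = 107 − 106 = 1.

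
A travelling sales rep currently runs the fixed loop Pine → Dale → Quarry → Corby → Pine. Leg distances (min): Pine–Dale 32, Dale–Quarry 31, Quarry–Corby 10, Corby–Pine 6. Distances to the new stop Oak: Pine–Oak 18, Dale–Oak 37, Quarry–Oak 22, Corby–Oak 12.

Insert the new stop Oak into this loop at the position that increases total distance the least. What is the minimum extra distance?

Insertion cost between consecutive stops i–j is d(i,Oak) + d(Oak,j) − d(i,j):
  between Pine and Dale: 18 + 37 − 32 = 23
  between Dale and Quarry: 37 + 22 − 31 = 28
  between Quarry and Corby: 22 + 12 − 10 = 24
  between Corby and Pine: 12 + 18 − 6 = 24
Cheapest insertion is between Pine and Dale, adding 23.
New total = 79 + 23 = 102.

Minimum extra distance: 23 min, inserting Oak between Pine and Dale.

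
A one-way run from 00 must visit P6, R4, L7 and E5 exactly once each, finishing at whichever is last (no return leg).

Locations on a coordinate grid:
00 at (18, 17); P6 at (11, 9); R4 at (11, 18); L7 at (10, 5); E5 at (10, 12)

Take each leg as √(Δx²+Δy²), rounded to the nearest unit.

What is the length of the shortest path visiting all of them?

There are 4! = 24 possible orderings.
00→P6→R4→L7→E5: 11+9+13+7 = 40
00→P6→R4→E5→L7: 11+9+6+7 = 33
00→P6→L7→R4→E5: 11+4+13+6 = 34
00→P6→L7→E5→R4: 11+4+7+6 = 28
00→P6→E5→R4→L7: 11+3+6+13 = 33
00→P6→E5→L7→R4: 11+3+7+13 = 34
00→R4→P6→L7→E5: 7+9+4+7 = 27
00→R4→P6→E5→L7: 7+9+3+7 = 26
00→R4→L7→P6→E5: 7+13+4+3 = 27
00→R4→L7→E5→P6: 7+13+7+3 = 30
00→R4→E5→P6→L7: 7+6+3+4 = 20
00→R4→E5→L7→P6: 7+6+7+4 = 24
00→L7→P6→R4→E5: 14+4+9+6 = 33
00→L7→P6→E5→R4: 14+4+3+6 = 27
… (10 more)
The minimum is 20.
One shortest path: 00 → R4 → E5 → P6 → L7.

Shortest open route: 20.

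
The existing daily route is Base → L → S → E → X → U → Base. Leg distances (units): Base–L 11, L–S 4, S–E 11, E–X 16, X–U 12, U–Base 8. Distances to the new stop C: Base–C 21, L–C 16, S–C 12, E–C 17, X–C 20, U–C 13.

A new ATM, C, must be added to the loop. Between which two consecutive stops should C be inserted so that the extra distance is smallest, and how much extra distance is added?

Insertion cost between consecutive stops i–j is d(i,C) + d(C,j) − d(i,j):
  between Base and L: 21 + 16 − 11 = 26
  between L and S: 16 + 12 − 4 = 24
  between S and E: 12 + 17 − 11 = 18
  between E and X: 17 + 20 − 16 = 21
  between X and U: 20 + 13 − 12 = 21
  between U and Base: 13 + 21 − 8 = 26
Cheapest insertion is between S and E, adding 18.
New total = 62 + 18 = 80.

Minimum extra distance: 18, inserting C between S and E.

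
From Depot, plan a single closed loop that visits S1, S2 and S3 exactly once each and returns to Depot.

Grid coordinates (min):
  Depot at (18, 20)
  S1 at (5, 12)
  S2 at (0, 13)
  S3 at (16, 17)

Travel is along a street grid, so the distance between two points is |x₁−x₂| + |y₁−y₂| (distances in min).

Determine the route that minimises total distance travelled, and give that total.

With 3 stops there are 3!/2 = 3 distinct round trips (a route and its reverse cost the same).
Depot → S1 → S2 → S3 → Depot: 21+6+20+5 = 52
Depot → S1 → S3 → S2 → Depot: 21+16+20+25 = 82
Depot → S2 → S1 → S3 → Depot: 25+6+16+5 = 52
The minimum is 52.
One optimal route: Depot → S1 → S2 → S3 → Depot (or its reverse).

Shortest round trip = 52 min.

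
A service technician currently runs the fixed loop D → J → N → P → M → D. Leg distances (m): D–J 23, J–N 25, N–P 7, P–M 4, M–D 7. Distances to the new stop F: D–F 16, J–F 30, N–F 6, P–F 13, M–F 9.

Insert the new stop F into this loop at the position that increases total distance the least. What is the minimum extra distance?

Insertion cost between consecutive stops i–j is d(i,F) + d(F,j) − d(i,j):
  between D and J: 16 + 30 − 23 = 23
  between J and N: 30 + 6 − 25 = 11
  between N and P: 6 + 13 − 7 = 12
  between P and M: 13 + 9 − 4 = 18
  between M and D: 9 + 16 − 7 = 18
Cheapest insertion is between J and N, adding 11.
New total = 66 + 11 = 77.

+11 m — insert F between J and N.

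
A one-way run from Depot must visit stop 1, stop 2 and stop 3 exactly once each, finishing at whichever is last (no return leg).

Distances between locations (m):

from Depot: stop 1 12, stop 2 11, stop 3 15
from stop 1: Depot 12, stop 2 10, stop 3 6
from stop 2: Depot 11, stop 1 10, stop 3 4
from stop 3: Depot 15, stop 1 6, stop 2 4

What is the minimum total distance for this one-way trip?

There are 3! = 6 possible orderings.
Depot - stop 1 - stop 2 - stop 3: 12+10+4 = 26
Depot - stop 1 - stop 3 - stop 2: 12+6+4 = 22
Depot - stop 2 - stop 1 - stop 3: 11+10+6 = 27
Depot - stop 2 - stop 3 - stop 1: 11+4+6 = 21
Depot - stop 3 - stop 1 - stop 2: 15+6+10 = 31
Depot - stop 3 - stop 2 - stop 1: 15+4+10 = 29
The minimum is 21.
One shortest path: Depot → stop 2 → stop 3 → stop 1.

Minimum one-way distance = 21 m.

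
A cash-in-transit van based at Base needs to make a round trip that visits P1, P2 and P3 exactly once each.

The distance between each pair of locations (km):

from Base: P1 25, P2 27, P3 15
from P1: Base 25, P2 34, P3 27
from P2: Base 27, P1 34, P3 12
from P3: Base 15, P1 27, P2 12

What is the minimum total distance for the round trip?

Minimum total distance: 86 km.

With 3 stops there are 3!/2 = 3 distinct round trips (a route and its reverse cost the same).
Base - P1 - P2 - P3 - Base: 25+34+12+15 = 86
Base - P1 - P3 - P2 - Base: 25+27+12+27 = 91
Base - P2 - P1 - P3 - Base: 27+34+27+15 = 103
The minimum is 86.
One optimal route: Base → P1 → P2 → P3 → Base (or its reverse).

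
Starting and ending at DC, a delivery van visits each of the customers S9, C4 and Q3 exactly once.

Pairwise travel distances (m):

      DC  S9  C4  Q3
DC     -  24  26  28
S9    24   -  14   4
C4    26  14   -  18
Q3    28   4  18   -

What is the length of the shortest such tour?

There are 3 distinct closed tours to check (reversals are equivalent).
DC→S9→C4→Q3→DC: 24+14+18+28 = 84
DC→S9→Q3→C4→DC: 24+4+18+26 = 72
DC→C4→S9→Q3→DC: 26+14+4+28 = 72
The minimum is 72.
One optimal route: DC → S9 → Q3 → C4 → DC (or its reverse).

Minimum total distance: 72 m.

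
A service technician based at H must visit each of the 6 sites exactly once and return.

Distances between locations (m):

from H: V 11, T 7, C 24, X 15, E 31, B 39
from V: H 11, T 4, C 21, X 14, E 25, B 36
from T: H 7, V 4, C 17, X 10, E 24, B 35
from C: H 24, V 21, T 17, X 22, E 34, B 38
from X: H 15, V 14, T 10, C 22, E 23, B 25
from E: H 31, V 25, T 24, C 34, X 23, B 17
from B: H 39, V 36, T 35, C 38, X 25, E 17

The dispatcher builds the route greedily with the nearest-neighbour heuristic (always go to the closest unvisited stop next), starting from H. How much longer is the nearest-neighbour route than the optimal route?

14 m longer than the optimal tour.

From H: T=7, V=11, X=15, C=24, E=31, B=39 → choose T (7).
From T: V=4, X=10, C=17, E=24, B=35 → choose V (4).
From V: X=14, C=21, E=25, B=36 → choose X (14).
From X: C=22, E=23, B=25 → choose C (22).
From C: E=34, B=38 → choose E (34).
From E: B=17 → choose B (17).
NN route H → T → V → X → C → E → B → H costs 137.
Optimal: H → V → T → C → E → B → X → H costs 123 (by enumerating all 360 distinct tours).
Excess = 137 − 123 = 14.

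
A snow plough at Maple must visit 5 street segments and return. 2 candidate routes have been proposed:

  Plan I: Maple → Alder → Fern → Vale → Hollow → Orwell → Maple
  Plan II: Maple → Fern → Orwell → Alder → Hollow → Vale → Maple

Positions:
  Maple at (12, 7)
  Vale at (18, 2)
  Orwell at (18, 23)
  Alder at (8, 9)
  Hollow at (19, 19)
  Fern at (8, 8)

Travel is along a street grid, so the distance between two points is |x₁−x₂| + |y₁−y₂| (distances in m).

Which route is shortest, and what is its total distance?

Plan I: 6 + 1 + 16 + 18 + 5 + 22 = 68
Plan II: 5 + 25 + 24 + 21 + 18 + 11 = 104

68 m — Plan I is the shortest.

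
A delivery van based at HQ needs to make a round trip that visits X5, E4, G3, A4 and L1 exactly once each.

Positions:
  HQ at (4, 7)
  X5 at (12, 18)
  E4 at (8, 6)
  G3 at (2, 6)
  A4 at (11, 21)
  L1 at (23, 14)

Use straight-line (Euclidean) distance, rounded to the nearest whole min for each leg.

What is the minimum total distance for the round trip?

HQ → X5 → E4 → G3 → A4 → L1 → HQ: 14+13+6+17+14+20 = 84
HQ → X5 → E4 → G3 → L1 → A4 → HQ: 14+13+6+22+14+16 = 85
HQ → X5 → E4 → A4 → G3 → L1 → HQ: 14+13+15+17+22+20 = 101
HQ → X5 → E4 → A4 → L1 → G3 → HQ: 14+13+15+14+22+2 = 80
HQ → X5 → E4 → L1 → G3 → A4 → HQ: 14+13+17+22+17+16 = 99
HQ → X5 → E4 → L1 → A4 → G3 → HQ: 14+13+17+14+17+2 = 77
HQ → X5 → G3 → E4 → A4 → L1 → HQ: 14+16+6+15+14+20 = 85
HQ → X5 → G3 → E4 → L1 → A4 → HQ: 14+16+6+17+14+16 = 83
HQ → X5 → G3 → A4 → E4 → L1 → HQ: 14+16+17+15+17+20 = 99
HQ → X5 → G3 → A4 → L1 → E4 → HQ: 14+16+17+14+17+4 = 82
HQ → X5 → G3 → L1 → E4 → A4 → HQ: 14+16+22+17+15+16 = 100
HQ → X5 → G3 → L1 → A4 → E4 → HQ: 14+16+22+14+15+4 = 85
HQ → X5 → A4 → E4 → G3 → L1 → HQ: 14+3+15+6+22+20 = 80
HQ → X5 → A4 → E4 → L1 → G3 → HQ: 14+3+15+17+22+2 = 73
… (46 more)
HQ → E4 → L1 → X5 → A4 → G3 → HQ: 4+17+12+3+17+2 = 55  ← best
The minimum is 55.
One optimal route: HQ → E4 → L1 → X5 → A4 → G3 → HQ (or its reverse).

Shortest round trip = 55 min.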